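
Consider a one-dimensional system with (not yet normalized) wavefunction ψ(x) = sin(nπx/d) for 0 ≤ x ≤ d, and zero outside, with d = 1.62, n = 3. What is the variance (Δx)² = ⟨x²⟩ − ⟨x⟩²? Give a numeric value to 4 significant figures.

Compute ⟨x⟩ and ⟨x²⟩ separately, then (Δx)² = ⟨x²⟩ − ⟨x⟩².
With sin²θ = (1 − cos2θ)/2 on 0 ≤ x ≤ d: ∫sin²(nπx/d) dx = d/2, ∫x·sin²(nπx/d) dx = d²/4, ∫x²·sin²(nπx/d) dx = d³·(1/6 − 1/(4n²π²)); higher powers xᵏ the same way, integrating xᵏ·cos(2nπx/d) by parts.
Normalization: ∫|ψ|² dx = 0.81000.
⟨x⟩ = 0.81000 and ⟨x²⟩ = 0.86003.
(Δx)² = 0.86003 − (0.81000)² = 0.20393.

0.2039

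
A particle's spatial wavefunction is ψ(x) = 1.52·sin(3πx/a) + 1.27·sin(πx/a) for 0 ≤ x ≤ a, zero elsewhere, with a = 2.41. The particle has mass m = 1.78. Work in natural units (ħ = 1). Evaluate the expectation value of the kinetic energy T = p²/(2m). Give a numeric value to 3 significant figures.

T = −(ħ²/2m) d²/dx², so ⟨T⟩ = −(ħ²/2m) ∫ ψ*·ψ'' dx / ∫|ψ|² dx; with m = 1.78.
d²/dx² sin(jπx/a) = −(jπ/a)²·sin(jπx/a); on 0 ≤ x ≤ a, ∫sin²(jπx/a) dx = a/2 and ∫sin(jπx/a)·sin(lπx/a) dx = 0 for j ≠ l, so only diagonal terms survive in ∫|ψ|² and ∫ψ·ψ″; ∫ψ·ψ′ dx = [ψ²/2] between the walls = 0.
State is unnormalized: ∫|ψ|² dx = 4.7276, and ∫ψ*·(−ħ²/2m · ψ'') dx = 12.888, so ⟨T⟩ = 12.888 / 4.7276.
⟨T⟩ = 2.7261.

2.73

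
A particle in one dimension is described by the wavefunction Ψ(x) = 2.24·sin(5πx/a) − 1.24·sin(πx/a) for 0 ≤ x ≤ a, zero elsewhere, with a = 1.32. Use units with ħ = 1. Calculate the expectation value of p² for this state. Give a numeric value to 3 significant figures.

110.

p² Ψ = −ħ² d²Ψ/dx²; ⟨p²⟩ = −ħ² ∫ Ψ*·Ψ'' dx / ∫|Ψ|² dx.
d²/dx² sin(jπx/a) = −(jπ/a)²·sin(jπx/a); on 0 ≤ x ≤ a, ∫sin²(jπx/a) dx = a/2 and ∫sin(jπx/a)·sin(lπx/a) dx = 0 for j ≠ l, so only diagonal terms survive in ∫|Ψ|² and ∫Ψ·Ψ″; ∫Ψ·Ψ′ dx = [Ψ²/2] between the walls = 0.
State is unnormalized: ∫|Ψ|² dx = 4.3264, and ∫Ψ*·(−ħ² Ψ'') dx = 474.70, so ⟨p²⟩ = 474.70 / 4.3264.
⟨p²⟩ = 109.72.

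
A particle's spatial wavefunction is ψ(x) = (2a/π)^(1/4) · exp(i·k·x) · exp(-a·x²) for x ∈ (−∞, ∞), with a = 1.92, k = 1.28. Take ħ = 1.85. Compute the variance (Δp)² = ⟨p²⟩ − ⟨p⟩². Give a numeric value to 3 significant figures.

Compute ⟨p⟩ and ⟨p²⟩ separately; (Δp)² = ⟨p²⟩ − ⟨p⟩².
Gaussian moments: ∫x^(2j)·e^(−2ax²) dx = (2j−1)!!/(4a)^j · √(π/(2a)), odd powers integrate to 0; here √(π/(2a)) = 0.90450. Derivatives: ψ′ = (ik − 2ax)·ψ, ψ″ = ((ik − 2ax)² − 2a)·ψ; the odd-in-x pieces drop out.
⟨p⟩ = 2.3680 and ⟨p²⟩ = 12.179.
(Δp)² = 12.179 − (2.3680)² = 6.5712.

6.57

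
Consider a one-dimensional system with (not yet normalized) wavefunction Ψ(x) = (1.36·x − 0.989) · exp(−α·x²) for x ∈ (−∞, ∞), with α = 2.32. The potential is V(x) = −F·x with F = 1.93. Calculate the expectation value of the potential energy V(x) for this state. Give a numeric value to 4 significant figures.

⟨V⟩ = ∫ V(x)·|Ψ|² dx / ∫|Ψ|² dx.
Expand each integrand as polynomial × e^(−2αx²) and use ∫x^(2j)·e^(−2αx²) dx = (2j−1)!!/(4α)^j · √(π/(2α)), odd powers → 0; here √(π/(2α)) = 0.82284.
State is unnormalized: ∫|Ψ|² dx = 0.96884, and ∫Ψ*·V(x)·Ψ dx = 0.46035, so ⟨V⟩ = 0.46035 / 0.96884.
⟨V⟩ = 0.47516.

0.4752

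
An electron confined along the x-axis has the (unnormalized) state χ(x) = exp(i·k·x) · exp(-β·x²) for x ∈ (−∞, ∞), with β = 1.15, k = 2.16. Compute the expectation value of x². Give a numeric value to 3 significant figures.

⟨x²⟩ = ∫ x²·|χ|² dx / ∫|χ|² dx (integrals over the domain).
Gaussian moments: ∫x^(2j)·e^(−2βx²) dx = (2j−1)!!/(4β)^j · √(π/(2β)), odd powers integrate to 0; here √(π/(2β)) = 1.1687.
State is unnormalized: ∫|χ|² dx = 1.1687, and ∫χ*·x²·χ dx = 0.25407, so ⟨x²⟩ = 0.25407 / 1.1687.
⟨x²⟩ = 0.21739.

0.217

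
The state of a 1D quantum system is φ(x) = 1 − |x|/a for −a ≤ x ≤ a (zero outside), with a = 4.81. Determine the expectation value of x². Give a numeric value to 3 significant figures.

⟨x²⟩ = ∫ x²·|φ|² dx / ∫|φ|² dx (integrals over the domain).
φ is even, so ∫ over [−a, a] = 2∫₀ᵃ with φ = 1 − x/a there: ∫₀ᵃ (1 − x/a)² dx = a/3, ∫₀ᵃ x²(1 − x/a)² dx = a³/30, ∫₀ᵃ x⁴(1 − x/a)² dx = a⁵/105.
State is unnormalized: ∫|φ|² dx = 3.2067, and ∫φ*·x²·φ dx = 7.4190, so ⟨x²⟩ = 7.4190 / 3.2067.
⟨x²⟩ = 2.3136.

2.31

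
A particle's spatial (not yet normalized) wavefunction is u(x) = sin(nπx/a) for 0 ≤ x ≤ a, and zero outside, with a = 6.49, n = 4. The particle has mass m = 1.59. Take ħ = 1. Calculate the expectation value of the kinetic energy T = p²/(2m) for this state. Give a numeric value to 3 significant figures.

1.18

T = −(ħ²/2m) d²/dx², so ⟨T⟩ = −(ħ²/2m) ∫ u*·u'' dx / ∫|u|² dx; with m = 1.59.
d/dx sin(nπx/a) = (nπ/a)·cos(nπx/a) and d²/dx² sin(nπx/a) = −(nπ/a)²·sin(nπx/a); on 0 ≤ x ≤ a, ∫sin²(nπx/a) dx = a/2 and ∫sin(nπx/a)·cos(nπx/a) dx = 0.
State is unnormalized: ∫|u|² dx = 3.2450, and ∫u*·(−ħ²/2m · u'') dx = 3.8258, so ⟨T⟩ = 3.8258 / 3.2450.
⟨T⟩ = 1.1790.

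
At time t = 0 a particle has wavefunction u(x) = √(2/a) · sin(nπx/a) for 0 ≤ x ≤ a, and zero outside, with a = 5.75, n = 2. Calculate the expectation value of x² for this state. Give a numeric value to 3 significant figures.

10.6

⟨x²⟩ = ∫ x²·|u|² dx (integrals over the domain).
With sin²θ = (1 − cos2θ)/2 on 0 ≤ x ≤ a: ∫sin²(nπx/a) dx = a/2, ∫x·sin²(nπx/a) dx = a²/4, ∫x²·sin²(nπx/a) dx = a³·(1/6 − 1/(4n²π²)); higher powers xᵏ the same way, integrating xᵏ·cos(2nπx/a) by parts.
⟨x²⟩ = 10.602.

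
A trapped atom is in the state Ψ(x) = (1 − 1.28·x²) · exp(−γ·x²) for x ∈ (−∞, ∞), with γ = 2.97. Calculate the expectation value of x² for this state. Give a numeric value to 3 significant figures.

⟨x²⟩ = ∫ x²·|Ψ|² dx / ∫|Ψ|² dx (integrals over the domain).
Expand each integrand as polynomial × e^(−2γx²) and use ∫x^(2j)·e^(−2γx²) dx = (2j−1)!!/(4γ)^j · √(π/(2γ)), odd powers → 0; here √(π/(2γ)) = 0.72725.
State is unnormalized: ∫|Ψ|² dx = 0.59586, and ∫Ψ*·x²·Ψ dx = 0.032302, so ⟨x²⟩ = 0.032302 / 0.59586.
⟨x²⟩ = 0.054210.

0.0542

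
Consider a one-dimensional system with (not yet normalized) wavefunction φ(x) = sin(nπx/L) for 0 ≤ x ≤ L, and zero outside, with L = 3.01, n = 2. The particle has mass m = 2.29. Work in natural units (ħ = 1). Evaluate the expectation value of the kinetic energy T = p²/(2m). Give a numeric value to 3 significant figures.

T = −(ħ²/2m) d²/dx², so ⟨T⟩ = −(ħ²/2m) ∫ φ*·φ'' dx / ∫|φ|² dx; with m = 2.29.
d/dx sin(nπx/L) = (nπ/L)·cos(nπx/L) and d²/dx² sin(nπx/L) = −(nπ/L)²·sin(nπx/L); on 0 ≤ x ≤ L, ∫sin²(nπx/L) dx = L/2 and ∫sin(nπx/L)·cos(nπx/L) dx = 0.
State is unnormalized: ∫|φ|² dx = 1.5050, and ∫φ*·(−ħ²/2m · φ'') dx = 1.4319, so ⟨T⟩ = 1.4319 / 1.5050.
⟨T⟩ = 0.95140.

0.951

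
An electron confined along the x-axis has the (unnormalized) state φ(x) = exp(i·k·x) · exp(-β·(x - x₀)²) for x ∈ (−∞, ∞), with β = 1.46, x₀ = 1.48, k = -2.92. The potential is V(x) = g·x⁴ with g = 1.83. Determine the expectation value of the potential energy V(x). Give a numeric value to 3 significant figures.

⟨V⟩ = ∫ V(x)·|φ|² dx / ∫|φ|² dx.
Gaussian moments (u = x − x₀): ∫u^(2j)·e^(−2βu²) du = (2j−1)!!/(4β)^j · √(π/(2β)), odd powers integrate to 0; here √(π/(2β)) = 1.0373.
State is unnormalized: ∫|φ|² dx = 1.0373, and ∫φ*·V(x)·φ dx = 13.546, so ⟨V⟩ = 13.546 / 1.0373.
⟨V⟩ = 13.059.

13.1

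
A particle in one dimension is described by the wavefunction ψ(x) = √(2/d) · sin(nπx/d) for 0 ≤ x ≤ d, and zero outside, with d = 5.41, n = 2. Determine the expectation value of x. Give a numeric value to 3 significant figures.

2.71

⟨x⟩ = ∫ x·|ψ|² dx (integrals over the domain).
With sin²θ = (1 − cos2θ)/2 on 0 ≤ x ≤ d: ∫sin²(nπx/d) dx = d/2, ∫x·sin²(nπx/d) dx = d²/4, ∫x²·sin²(nπx/d) dx = d³·(1/6 − 1/(4n²π²)); higher powers xᵏ the same way, integrating xᵏ·cos(2nπx/d) by parts.
⟨x⟩ = 2.7050.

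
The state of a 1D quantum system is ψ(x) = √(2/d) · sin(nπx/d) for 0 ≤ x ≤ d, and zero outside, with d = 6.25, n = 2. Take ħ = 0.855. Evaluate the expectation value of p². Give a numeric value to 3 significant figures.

p² ψ = −ħ² d²ψ/dx²; ⟨p²⟩ = −ħ² ∫ ψ*·ψ'' dx.
d/dx sin(nπx/d) = (nπ/d)·cos(nπx/d) and d²/dx² sin(nπx/d) = −(nπ/d)²·sin(nπx/d); on 0 ≤ x ≤ d, ∫sin²(nπx/d) dx = d/2 and ∫sin(nπx/d)·cos(nπx/d) dx = 0.
⟨p²⟩ = 0.73881.

0.739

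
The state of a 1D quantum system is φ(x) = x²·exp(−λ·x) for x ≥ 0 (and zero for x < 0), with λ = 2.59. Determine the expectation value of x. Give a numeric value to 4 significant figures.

⟨x⟩ = ∫ x·|φ|² dx / ∫|φ|² dx (integrals over the domain).
Every integrand reduces to terms xʲ·e^(−2λx) on [0, ∞); use ∫₀^∞ xʲ·e^(−2λx) dx = j!/(2λ)^(j+1).
State is unnormalized: ∫|φ|² dx = 0.0064352, and ∫φ*·x·φ dx = 0.0062116, so ⟨x⟩ = 0.0062116 / 0.0064352.
⟨x⟩ = 0.96525.

0.9653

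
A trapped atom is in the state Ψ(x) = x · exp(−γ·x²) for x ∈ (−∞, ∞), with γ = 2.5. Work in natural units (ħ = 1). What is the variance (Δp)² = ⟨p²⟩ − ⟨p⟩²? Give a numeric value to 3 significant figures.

7.50

Compute ⟨p⟩ and ⟨p²⟩ separately; (Δp)² = ⟨p²⟩ − ⟨p⟩².
Expand each integrand as polynomial × e^(−2γx²) and use ∫x^(2j)·e^(−2γx²) dx = (2j−1)!!/(4γ)^j · √(π/(2γ)), odd powers → 0; here √(π/(2γ)) = 0.79267. Differentiate with the product rule, d/dx e^(−γx²) = −2γx·e^(−γx²).
Normalization: ∫|Ψ|² dx = 0.079267.
⟨p⟩ = 0.0000 and ⟨p²⟩ = 7.5000.
(Δp)² = 7.5000 − (0.0000)² = 7.5000.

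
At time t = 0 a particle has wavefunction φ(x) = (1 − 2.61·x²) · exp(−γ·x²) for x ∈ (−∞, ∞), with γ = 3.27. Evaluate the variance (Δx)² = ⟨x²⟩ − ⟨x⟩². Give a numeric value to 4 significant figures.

Compute ⟨x⟩ and ⟨x²⟩ separately, then (Δx)² = ⟨x²⟩ − ⟨x⟩².
Expand each integrand as polynomial × e^(−2γx²) and use ∫x^(2j)·e^(−2γx²) dx = (2j−1)!!/(4γ)^j · √(π/(2γ)), odd powers → 0; here √(π/(2γ)) = 0.69308.
Normalization: ∫|φ|² dx = 0.49928.
⟨x⟩ = 0.0000 and ⟨x²⟩ = 0.042452.
(Δx)² = 0.042452 − (0.0000)² = 0.042452.

0.04245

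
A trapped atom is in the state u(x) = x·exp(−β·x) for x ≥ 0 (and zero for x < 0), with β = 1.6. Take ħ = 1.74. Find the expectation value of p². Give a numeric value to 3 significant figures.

p² u = −ħ² d²u/dx²; ⟨p²⟩ = −ħ² ∫ u*·u'' dx / ∫|u|² dx.
Differentiate x·exp(−β·x) with the product rule; every integrand then reduces to terms xʲ·e^(−2βx) on [0, ∞), with ∫₀^∞ xʲ·e^(−2βx) dx = j!/(2β)^(j+1).
State is unnormalized: ∫|u|² dx = 0.061035, and ∫u*·(−ħ² u'') dx = 0.47306, so ⟨p²⟩ = 0.47306 / 0.061035.
⟨p²⟩ = 7.7507.

7.75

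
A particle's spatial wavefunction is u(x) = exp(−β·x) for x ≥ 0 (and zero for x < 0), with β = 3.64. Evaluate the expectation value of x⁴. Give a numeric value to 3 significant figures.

⟨x⁴⟩ = ∫ x⁴·|u|² dx / ∫|u|² dx (integrals over the domain).
Every integrand reduces to terms xʲ·e^(−2βx) on [0, ∞); use ∫₀^∞ xʲ·e^(−2βx) dx = j!/(2β)^(j+1).
State is unnormalized: ∫|u|² dx = 0.13736, and ∫u*·x⁴·u dx = 0.0011737, so ⟨x⁴⟩ = 0.0011737 / 0.13736.
⟨x⁴⟩ = 0.0085445.

0.00854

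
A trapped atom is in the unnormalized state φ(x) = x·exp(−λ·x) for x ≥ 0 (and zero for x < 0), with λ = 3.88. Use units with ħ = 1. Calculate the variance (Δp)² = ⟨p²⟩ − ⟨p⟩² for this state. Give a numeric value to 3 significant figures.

15.1

Compute ⟨p⟩ and ⟨p²⟩ separately; (Δp)² = ⟨p²⟩ − ⟨p⟩².
Differentiate x·exp(−λ·x) with the product rule; every integrand then reduces to terms xʲ·e^(−2λx) on [0, ∞), with ∫₀^∞ xʲ·e^(−2λx) dx = j!/(2λ)^(j+1).
Normalization: ∫|φ|² dx = 0.0042800.
⟨p⟩ = 0.0000 and ⟨p²⟩ = 15.054.
(Δp)² = 15.054 − (0.0000)² = 15.054.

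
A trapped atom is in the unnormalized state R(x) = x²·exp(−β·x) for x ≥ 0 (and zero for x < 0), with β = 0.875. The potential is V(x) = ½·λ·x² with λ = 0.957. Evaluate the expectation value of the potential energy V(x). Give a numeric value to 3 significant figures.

4.69

⟨V⟩ = ∫ V(x)·|R|² dx / ∫|R|² dx.
Every integrand reduces to terms xʲ·e^(−2βx) on [0, ∞); use ∫₀^∞ xʲ·e^(−2βx) dx = j!/(2β)^(j+1).
State is unnormalized: ∫|R|² dx = 1.4622, and ∫R*·V(x)·R dx = 6.8541, so ⟨V⟩ = 6.8541 / 1.4622.
⟨V⟩ = 4.6873.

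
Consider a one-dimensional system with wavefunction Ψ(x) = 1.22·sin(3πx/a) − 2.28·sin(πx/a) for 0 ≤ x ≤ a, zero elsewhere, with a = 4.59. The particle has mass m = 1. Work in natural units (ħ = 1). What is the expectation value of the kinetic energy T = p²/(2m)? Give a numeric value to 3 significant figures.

T = −(ħ²/2m) d²/dx², so ⟨T⟩ = −(ħ²/2m) ∫ Ψ*·Ψ'' dx / ∫|Ψ|² dx; with m = 1.
d²/dx² sin(jπx/a) = −(jπ/a)²·sin(jπx/a); on 0 ≤ x ≤ a, ∫sin²(jπx/a) dx = a/2 and ∫sin(jπx/a)·sin(lπx/a) dx = 0 for j ≠ l, so only diagonal terms survive in ∫|Ψ|² and ∫Ψ·Ψ″; ∫Ψ·Ψ′ dx = [Ψ²/2] between the walls = 0.
State is unnormalized: ∫|Ψ|² dx = 15.346, and ∫Ψ*·(−ħ²/2m · Ψ'') dx = 9.9954, so ⟨T⟩ = 9.9954 / 15.346.
⟨T⟩ = 0.65133.

0.651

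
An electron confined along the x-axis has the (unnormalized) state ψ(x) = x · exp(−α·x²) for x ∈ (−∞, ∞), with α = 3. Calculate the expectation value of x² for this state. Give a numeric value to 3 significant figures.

⟨x²⟩ = ∫ x²·|ψ|² dx / ∫|ψ|² dx (integrals over the domain).
Expand each integrand as polynomial × e^(−2αx²) and use ∫x^(2j)·e^(−2αx²) dx = (2j−1)!!/(4α)^j · √(π/(2α)), odd powers → 0; here √(π/(2α)) = 0.72360.
State is unnormalized: ∫|ψ|² dx = 0.060300, and ∫ψ*·x²·ψ dx = 0.015075, so ⟨x²⟩ = 0.015075 / 0.060300.
⟨x²⟩ = 0.25000.

0.250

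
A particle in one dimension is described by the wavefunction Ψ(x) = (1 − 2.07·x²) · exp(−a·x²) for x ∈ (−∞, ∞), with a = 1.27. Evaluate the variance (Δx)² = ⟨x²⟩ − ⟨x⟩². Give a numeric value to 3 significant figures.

0.301

Compute ⟨x⟩ and ⟨x²⟩ separately, then (Δx)² = ⟨x²⟩ − ⟨x⟩².
Expand each integrand as polynomial × e^(−2ax²) and use ∫x^(2j)·e^(−2ax²) dx = (2j−1)!!/(4a)^j · √(π/(2a)), odd powers → 0; here √(π/(2a)) = 1.1121.
Normalization: ∫|Ψ|² dx = 0.75977.
⟨x⟩ = 0.0000 and ⟨x²⟩ = 0.30132.
(Δx)² = 0.30132 − (0.0000)² = 0.30132.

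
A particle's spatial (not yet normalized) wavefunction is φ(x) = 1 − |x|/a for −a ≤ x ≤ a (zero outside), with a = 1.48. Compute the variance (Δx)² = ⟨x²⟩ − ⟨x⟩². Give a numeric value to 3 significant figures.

0.219

Compute ⟨x⟩ and ⟨x²⟩ separately, then (Δx)² = ⟨x²⟩ − ⟨x⟩².
φ is even, so ∫ over [−a, a] = 2∫₀ᵃ with φ = 1 − x/a there: ∫₀ᵃ (1 − x/a)² dx = a/3, ∫₀ᵃ x²(1 − x/a)² dx = a³/30, ∫₀ᵃ x⁴(1 − x/a)² dx = a⁵/105.
Normalization: ∫|φ|² dx = 0.98667.
⟨x⟩ = 0.0000 and ⟨x²⟩ = 0.21904.
(Δx)² = 0.21904 − (0.0000)² = 0.21904.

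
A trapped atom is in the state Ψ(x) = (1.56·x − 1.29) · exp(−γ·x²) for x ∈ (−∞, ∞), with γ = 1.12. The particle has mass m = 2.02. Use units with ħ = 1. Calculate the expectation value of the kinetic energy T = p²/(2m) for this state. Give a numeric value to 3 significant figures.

0.414

T = −(ħ²/2m) d²/dx², so ⟨T⟩ = −(ħ²/2m) ∫ Ψ*·Ψ'' dx / ∫|Ψ|² dx; with m = 2.02.
Expand each integrand as polynomial × e^(−2γx²) and use ∫x^(2j)·e^(−2γx²) dx = (2j−1)!!/(4γ)^j · √(π/(2γ)), odd powers → 0; here √(π/(2γ)) = 1.1843. Differentiate with the product rule, d/dx e^(−γx²) = −2γx·e^(−γx²).
State is unnormalized: ∫|Ψ|² dx = 2.6141, and ∫Ψ*·(−ħ²/2m · Ψ'') dx = 1.0814, so ⟨T⟩ = 1.0814 / 2.6141.
⟨T⟩ = 0.41368.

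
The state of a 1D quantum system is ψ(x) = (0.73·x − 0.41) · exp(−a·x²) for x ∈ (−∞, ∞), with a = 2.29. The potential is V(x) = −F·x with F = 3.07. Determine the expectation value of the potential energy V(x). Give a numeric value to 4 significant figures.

0.8866

⟨V⟩ = ∫ V(x)·|ψ|² dx / ∫|ψ|² dx.
Expand each integrand as polynomial × e^(−2ax²) and use ∫x^(2j)·e^(−2ax²) dx = (2j−1)!!/(4a)^j · √(π/(2a)), odd powers → 0; here √(π/(2a)) = 0.82821.
State is unnormalized: ∫|ψ|² dx = 0.18741, and ∫ψ*·V(x)·ψ dx = 0.16616, so ⟨V⟩ = 0.16616 / 0.18741.
⟨V⟩ = 0.88662.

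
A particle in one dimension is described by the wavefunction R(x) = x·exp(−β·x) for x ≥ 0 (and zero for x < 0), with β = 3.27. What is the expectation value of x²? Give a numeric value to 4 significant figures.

0.2806

⟨x²⟩ = ∫ x²·|R|² dx / ∫|R|² dx (integrals over the domain).
Every integrand reduces to terms xʲ·e^(−2βx) on [0, ∞); use ∫₀^∞ xʲ·e^(−2βx) dx = j!/(2β)^(j+1).
State is unnormalized: ∫|R|² dx = 0.0071498, and ∫R*·x²·R dx = 0.0020060, so ⟨x²⟩ = 0.0020060 / 0.0071498.
⟨x²⟩ = 0.28056.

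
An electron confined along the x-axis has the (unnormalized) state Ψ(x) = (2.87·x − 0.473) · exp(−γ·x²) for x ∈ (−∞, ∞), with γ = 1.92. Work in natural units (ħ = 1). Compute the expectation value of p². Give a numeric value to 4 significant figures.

5.097

p² Ψ = −ħ² d²Ψ/dx²; ⟨p²⟩ = −ħ² ∫ Ψ*·Ψ'' dx / ∫|Ψ|² dx.
Expand each integrand as polynomial × e^(−2γx²) and use ∫x^(2j)·e^(−2γx²) dx = (2j−1)!!/(4γ)^j · √(π/(2γ)), odd powers → 0; here √(π/(2γ)) = 0.90450. Differentiate with the product rule, d/dx e^(−γx²) = −2γx·e^(−γx²).
State is unnormalized: ∫|Ψ|² dx = 1.1725, and ∫Ψ*·(−ħ² Ψ'') dx = 5.9763, so ⟨p²⟩ = 5.9763 / 1.1725.
⟨p²⟩ = 5.0972.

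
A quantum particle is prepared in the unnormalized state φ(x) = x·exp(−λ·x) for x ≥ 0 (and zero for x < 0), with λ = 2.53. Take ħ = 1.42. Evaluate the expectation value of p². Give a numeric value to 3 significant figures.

12.9

p² φ = −ħ² d²φ/dx²; ⟨p²⟩ = −ħ² ∫ φ*·φ'' dx / ∫|φ|² dx.
Differentiate x·exp(−λ·x) with the product rule; every integrand then reduces to terms xʲ·e^(−2λx) on [0, ∞), with ∫₀^∞ xʲ·e^(−2λx) dx = j!/(2λ)^(j+1).
State is unnormalized: ∫|φ|² dx = 0.015438, and ∫φ*·(−ħ² φ'') dx = 0.19925, so ⟨p²⟩ = 0.19925 / 0.015438.
⟨p²⟩ = 12.907.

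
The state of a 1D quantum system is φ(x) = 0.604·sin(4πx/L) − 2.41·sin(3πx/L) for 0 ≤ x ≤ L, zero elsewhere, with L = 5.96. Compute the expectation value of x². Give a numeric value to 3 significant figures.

⟨x²⟩ = ∫ x²·|φ|² dx / ∫|φ|² dx (integrals over the domain).
On 0 ≤ x ≤ L (j ≠ l): ∫sin²(jπx/L) dx = L/2, ∫sin(jπx/L)·sin(lπx/L) dx = 0; diagonal moments ∫x·sin²(jπx/L) dx = L²/4, ∫x²·sin²(jπx/L) dx = L³·(1/6 − 1/(4j²π²)); cross terms ∫x·sin(jπx/L)·sin(lπx/L) dx = 0 for j + l even and −4jlL²/(π²(j² − l²)²) for j + l odd, ∫x²·sin(jπx/L)·sin(lπx/L) dx = (−1)^(j+l)·4jlL³/(π²(j² − l²)²); higher powers the same way via product-to-sum and parts.
State is unnormalized: ∫|φ|² dx = 18.395, and ∫φ*·x²·φ dx = 275.40, so ⟨x²⟩ = 275.40 / 18.395.
⟨x²⟩ = 14.971.

15.0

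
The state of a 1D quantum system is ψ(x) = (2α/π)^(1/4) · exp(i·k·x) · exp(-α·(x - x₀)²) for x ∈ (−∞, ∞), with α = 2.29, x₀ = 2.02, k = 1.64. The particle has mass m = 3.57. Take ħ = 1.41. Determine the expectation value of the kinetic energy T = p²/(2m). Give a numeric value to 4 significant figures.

1.387

T = −(ħ²/2m) d²/dx², so ⟨T⟩ = −(ħ²/2m) ∫ ψ*·ψ'' dx; with m = 3.57.
Gaussian moments (u = x − x₀): ∫u^(2j)·e^(−2αu²) du = (2j−1)!!/(4α)^j · √(π/(2α)), odd powers integrate to 0; here √(π/(2α)) = 0.82821. Derivatives: ψ′ = (ik − 2αu)·ψ, ψ″ = ((ik − 2αu)² − 2α)·ψ; the odd-in-u pieces drop out.
⟨T⟩ = 1.3865.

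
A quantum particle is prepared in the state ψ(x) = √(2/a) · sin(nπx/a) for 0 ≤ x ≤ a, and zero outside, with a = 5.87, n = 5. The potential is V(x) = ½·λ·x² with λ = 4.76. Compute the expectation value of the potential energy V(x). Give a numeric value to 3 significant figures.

27.2

⟨V⟩ = ∫ V(x)·|ψ|² dx.
With sin²θ = (1 − cos2θ)/2 on 0 ≤ x ≤ a: ∫sin²(nπx/a) dx = a/2, ∫x·sin²(nπx/a) dx = a²/4, ∫x²·sin²(nπx/a) dx = a³·(1/6 − 1/(4n²π²)); higher powers xᵏ the same way, integrating xᵏ·cos(2nπx/a) by parts.
⟨V⟩ = 27.170.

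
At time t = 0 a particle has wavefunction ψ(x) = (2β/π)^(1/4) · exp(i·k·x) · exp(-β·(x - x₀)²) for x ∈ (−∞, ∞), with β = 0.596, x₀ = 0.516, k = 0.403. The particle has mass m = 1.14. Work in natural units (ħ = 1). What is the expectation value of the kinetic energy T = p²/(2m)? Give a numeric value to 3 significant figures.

T = −(ħ²/2m) d²/dx², so ⟨T⟩ = −(ħ²/2m) ∫ ψ*·ψ'' dx; with m = 1.14.
Gaussian moments (u = x − x₀): ∫u^(2j)·e^(−2βu²) du = (2j−1)!!/(4β)^j · √(π/(2β)), odd powers integrate to 0; here √(π/(2β)) = 1.6234. Derivatives: ψ′ = (ik − 2βu)·ψ, ψ″ = ((ik − 2βu)² − 2β)·ψ; the odd-in-u pieces drop out.
⟨T⟩ = 0.33264.

0.333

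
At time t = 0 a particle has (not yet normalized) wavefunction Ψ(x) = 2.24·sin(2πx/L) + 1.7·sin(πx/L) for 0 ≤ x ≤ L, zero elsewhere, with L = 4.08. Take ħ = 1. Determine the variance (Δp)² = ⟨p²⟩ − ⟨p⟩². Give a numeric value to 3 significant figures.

Compute ⟨p⟩ and ⟨p²⟩ separately; (Δp)² = ⟨p²⟩ − ⟨p⟩².
d²/dx² sin(jπx/L) = −(jπ/L)²·sin(jπx/L); on 0 ≤ x ≤ L, ∫sin²(jπx/L) dx = L/2 and ∫sin(jπx/L)·sin(lπx/L) dx = 0 for j ≠ l, so only diagonal terms survive in ∫|Ψ|² and ∫Ψ·Ψ″; ∫Ψ·Ψ′ dx = [Ψ²/2] between the walls = 0.
Normalization: ∫|Ψ|² dx = 16.132.
⟨p⟩ = 0.0000 and ⟨p²⟩ = 1.7215.
(Δp)² = 1.7215 − (0.0000)² = 1.7215.

1.72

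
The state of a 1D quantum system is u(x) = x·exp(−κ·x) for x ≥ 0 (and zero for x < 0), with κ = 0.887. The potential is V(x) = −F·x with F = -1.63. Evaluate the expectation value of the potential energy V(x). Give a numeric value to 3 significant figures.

⟨V⟩ = ∫ V(x)·|u|² dx / ∫|u|² dx.
Every integrand reduces to terms xʲ·e^(−2κx) on [0, ∞); use ∫₀^∞ xʲ·e^(−2κx) dx = j!/(2κ)^(j+1).
State is unnormalized: ∫|u|² dx = 0.35824, and ∫u*·V(x)·u dx = 0.98747, so ⟨V⟩ = 0.98747 / 0.35824.
⟨V⟩ = 2.7565.

2.76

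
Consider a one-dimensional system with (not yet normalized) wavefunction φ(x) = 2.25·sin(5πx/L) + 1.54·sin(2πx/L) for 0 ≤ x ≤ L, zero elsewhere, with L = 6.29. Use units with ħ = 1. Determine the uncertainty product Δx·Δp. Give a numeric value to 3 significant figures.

Δx = √(⟨x²⟩−⟨x⟩²), Δp = √(⟨p²⟩−⟨p⟩²).
On 0 ≤ x ≤ L (j ≠ l): ∫sin²(jπx/L) dx = L/2, ∫sin(jπx/L)·sin(lπx/L) dx = 0; diagonal moments ∫x·sin²(jπx/L) dx = L²/4, ∫x²·sin²(jπx/L) dx = L³·(1/6 − 1/(4j²π²)); cross terms ∫x·sin(jπx/L)·sin(lπx/L) dx = 0 for j + l even and −4jlL²/(π²(j² − l²)²) for j + l odd, ∫x²·sin(jπx/L)·sin(lπx/L) dx = (−1)^(j+l)·4jlL³/(π²(j² − l²)²); higher powers the same way via product-to-sum and parts. d²/dx² sin(jπx/L) = −(jπ/L)²·sin(jπx/L); on 0 ≤ x ≤ L, ∫sin²(jπx/L) dx = L/2 and ∫sin(jπx/L)·sin(lπx/L) dx = 0 for j ≠ l, so only diagonal terms survive in ∫|φ|² and ∫φ·φ″; ∫φ·φ′ dx = [φ²/2] between the walls = 0.
Normalization: ∫|φ|² dx = 23.380.
⟨x⟩ = 3.0372, ⟨x²⟩ = 12.296 ⇒ Δx = 1.7524.
⟨p⟩ = 0.0000, ⟨p²⟩ = 4.5653 ⇒ Δp = 2.1366.
Δx·Δp = 3.7443.

3.74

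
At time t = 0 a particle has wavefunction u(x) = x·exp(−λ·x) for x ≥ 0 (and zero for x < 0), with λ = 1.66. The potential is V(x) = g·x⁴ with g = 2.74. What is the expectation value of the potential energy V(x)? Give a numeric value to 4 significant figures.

⟨V⟩ = ∫ V(x)·|u|² dx / ∫|u|² dx.
Every integrand reduces to terms xʲ·e^(−2λx) on [0, ∞); use ∫₀^∞ xʲ·e^(−2λx) dx = j!/(2λ)^(j+1).
State is unnormalized: ∫|u|² dx = 0.054653, and ∫u*·V(x)·u dx = 0.44373, so ⟨V⟩ = 0.44373 / 0.054653.
⟨V⟩ = 8.1190.

8.119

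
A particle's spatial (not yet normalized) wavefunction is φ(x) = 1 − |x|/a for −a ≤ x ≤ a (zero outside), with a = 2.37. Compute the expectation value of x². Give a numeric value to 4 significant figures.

⟨x²⟩ = ∫ x²·|φ|² dx / ∫|φ|² dx (integrals over the domain).
φ is even, so ∫ over [−a, a] = 2∫₀ᵃ with φ = 1 − x/a there: ∫₀ᵃ (1 − x/a)² dx = a/3, ∫₀ᵃ x²(1 − x/a)² dx = a³/30, ∫₀ᵃ x⁴(1 − x/a)² dx = a⁵/105.
State is unnormalized: ∫|φ|² dx = 1.5800, and ∫φ*·x²·φ dx = 0.88747, so ⟨x²⟩ = 0.88747 / 1.5800.
⟨x²⟩ = 0.56169.

0.5617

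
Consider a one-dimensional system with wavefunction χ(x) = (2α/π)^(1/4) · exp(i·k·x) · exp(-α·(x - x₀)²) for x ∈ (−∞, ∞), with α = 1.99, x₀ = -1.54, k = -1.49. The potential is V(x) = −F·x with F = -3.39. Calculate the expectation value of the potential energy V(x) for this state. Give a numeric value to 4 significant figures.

⟨V⟩ = ∫ V(x)·|χ|² dx.
Gaussian moments (u = x − x₀): ∫u^(2j)·e^(−2αu²) du = (2j−1)!!/(4α)^j · √(π/(2α)), odd powers integrate to 0; here √(π/(2α)) = 0.88845.
⟨V⟩ = -5.2206.

-5.221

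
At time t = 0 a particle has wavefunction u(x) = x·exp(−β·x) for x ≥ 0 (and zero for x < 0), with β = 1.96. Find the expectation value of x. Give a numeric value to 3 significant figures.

0.765

⟨x⟩ = ∫ x·|u|² dx / ∫|u|² dx (integrals over the domain).
Every integrand reduces to terms xʲ·e^(−2βx) on [0, ∞); use ∫₀^∞ xʲ·e^(−2βx) dx = j!/(2β)^(j+1).
State is unnormalized: ∫|u|² dx = 0.033203, and ∫u*·x·u dx = 0.025410, so ⟨x⟩ = 0.025410 / 0.033203.
⟨x⟩ = 0.76531.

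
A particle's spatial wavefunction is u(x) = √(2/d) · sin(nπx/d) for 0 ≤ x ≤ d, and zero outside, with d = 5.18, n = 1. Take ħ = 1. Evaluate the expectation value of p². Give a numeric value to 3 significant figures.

p² u = −ħ² d²u/dx²; ⟨p²⟩ = −ħ² ∫ u*·u'' dx.
d/dx sin(nπx/d) = (nπ/d)·cos(nπx/d) and d²/dx² sin(nπx/d) = −(nπ/d)²·sin(nπx/d); on 0 ≤ x ≤ d, ∫sin²(nπx/d) dx = d/2 and ∫sin(nπx/d)·cos(nπx/d) dx = 0.
⟨p²⟩ = 0.36782.

0.368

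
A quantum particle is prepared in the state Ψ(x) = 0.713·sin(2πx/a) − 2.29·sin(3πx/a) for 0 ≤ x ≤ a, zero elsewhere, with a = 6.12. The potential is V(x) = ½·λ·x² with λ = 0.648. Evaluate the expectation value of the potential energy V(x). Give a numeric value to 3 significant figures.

5.31

⟨V⟩ = ∫ V(x)·|Ψ|² dx / ∫|Ψ|² dx.
On 0 ≤ x ≤ a (j ≠ l): ∫sin²(jπx/a) dx = a/2, ∫sin(jπx/a)·sin(lπx/a) dx = 0; diagonal moments ∫x·sin²(jπx/a) dx = a²/4, ∫x²·sin²(jπx/a) dx = a³·(1/6 − 1/(4j²π²)); cross terms ∫x·sin(jπx/a)·sin(lπx/a) dx = 0 for j + l even and −4jla²/(π²(j² − l²)²) for j + l odd, ∫x²·sin(jπx/a)·sin(lπx/a) dx = (−1)^(j+l)·4jla³/(π²(j² − l²)²); higher powers the same way via product-to-sum and parts.
State is unnormalized: ∫|Ψ|² dx = 17.603, and ∫Ψ*·V(x)·Ψ dx = 93.458, so ⟨V⟩ = 93.458 / 17.603.
⟨V⟩ = 5.3094.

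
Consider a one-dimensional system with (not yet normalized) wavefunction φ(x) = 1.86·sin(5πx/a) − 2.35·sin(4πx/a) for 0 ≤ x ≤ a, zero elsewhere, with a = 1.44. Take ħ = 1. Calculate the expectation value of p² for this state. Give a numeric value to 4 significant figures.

p² φ = −ħ² d²φ/dx²; ⟨p²⟩ = −ħ² ∫ φ*·φ'' dx / ∫|φ|² dx.
d²/dx² sin(jπx/a) = −(jπ/a)²·sin(jπx/a); on 0 ≤ x ≤ a, ∫sin²(jπx/a) dx = a/2 and ∫sin(jπx/a)·sin(lπx/a) dx = 0 for j ≠ l, so only diagonal terms survive in ∫|φ|² and ∫φ·φ″; ∫φ·φ′ dx = [φ²/2] between the walls = 0.
State is unnormalized: ∫|φ|² dx = 6.4671, and ∫φ*·(−ħ² φ'') dx = 599.20, so ⟨p²⟩ = 599.20 / 6.4671.
⟨p²⟩ = 92.654.

92.65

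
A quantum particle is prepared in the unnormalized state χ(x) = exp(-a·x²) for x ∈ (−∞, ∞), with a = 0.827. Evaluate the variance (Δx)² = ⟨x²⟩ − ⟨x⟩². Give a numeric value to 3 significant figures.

0.302

Compute ⟨x⟩ and ⟨x²⟩ separately, then (Δx)² = ⟨x²⟩ − ⟨x⟩².
Gaussian moments: ∫x^(2j)·e^(−2ax²) dx = (2j−1)!!/(4a)^j · √(π/(2a)), odd powers integrate to 0; here √(π/(2a)) = 1.3782.
Normalization: ∫|χ|² dx = 1.3782.
⟨x⟩ = 0.0000 and ⟨x²⟩ = 0.30230.
(Δx)² = 0.30230 − (0.0000)² = 0.30230.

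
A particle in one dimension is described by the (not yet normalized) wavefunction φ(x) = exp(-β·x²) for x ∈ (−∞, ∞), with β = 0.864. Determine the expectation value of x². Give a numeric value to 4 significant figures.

⟨x²⟩ = ∫ x²·|φ|² dx / ∫|φ|² dx (integrals over the domain).
Gaussian moments: ∫x^(2j)·e^(−2βx²) dx = (2j−1)!!/(4β)^j · √(π/(2β)), odd powers integrate to 0; here √(π/(2β)) = 1.3484.
State is unnormalized: ∫|φ|² dx = 1.3484, and ∫φ*·x²·φ dx = 0.39015, so ⟨x²⟩ = 0.39015 / 1.3484.
⟨x²⟩ = 0.28935.

0.2894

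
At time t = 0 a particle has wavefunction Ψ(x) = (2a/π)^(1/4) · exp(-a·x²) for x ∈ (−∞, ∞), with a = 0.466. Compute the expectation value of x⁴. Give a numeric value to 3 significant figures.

0.863

⟨x⁴⟩ = ∫ x⁴·|Ψ|² dx (integrals over the domain).
Gaussian moments: ∫x^(2j)·e^(−2ax²) dx = (2j−1)!!/(4a)^j · √(π/(2a)), odd powers integrate to 0; here √(π/(2a)) = 1.8360.
⟨x⁴⟩ = 0.86343.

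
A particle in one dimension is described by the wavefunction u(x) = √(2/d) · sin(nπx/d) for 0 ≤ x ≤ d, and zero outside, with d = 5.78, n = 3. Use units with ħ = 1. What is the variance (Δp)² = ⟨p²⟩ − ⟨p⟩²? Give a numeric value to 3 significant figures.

Compute ⟨p⟩ and ⟨p²⟩ separately; (Δp)² = ⟨p²⟩ − ⟨p⟩².
d/dx sin(nπx/d) = (nπ/d)·cos(nπx/d) and d²/dx² sin(nπx/d) = −(nπ/d)²·sin(nπx/d); on 0 ≤ x ≤ d, ∫sin²(nπx/d) dx = d/2 and ∫sin(nπx/d)·cos(nπx/d) dx = 0.
⟨p⟩ = 0.0000 and ⟨p²⟩ = 2.6588.
(Δp)² = 2.6588 − (0.0000)² = 2.6588.

2.66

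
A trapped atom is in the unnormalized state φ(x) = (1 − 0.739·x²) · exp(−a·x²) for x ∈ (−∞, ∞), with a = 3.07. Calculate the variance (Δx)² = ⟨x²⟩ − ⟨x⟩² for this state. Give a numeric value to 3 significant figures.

0.0634

Compute ⟨x⟩ and ⟨x²⟩ separately, then (Δx)² = ⟨x²⟩ − ⟨x⟩².
Expand each integrand as polynomial × e^(−2ax²) and use ∫x^(2j)·e^(−2ax²) dx = (2j−1)!!/(4a)^j · √(π/(2a)), odd powers → 0; here √(π/(2a)) = 0.71530.
Normalization: ∫|φ|² dx = 0.63698.
⟨x⟩ = 0.0000 and ⟨x²⟩ = 0.063395.
(Δx)² = 0.063395 − (0.0000)² = 0.063395.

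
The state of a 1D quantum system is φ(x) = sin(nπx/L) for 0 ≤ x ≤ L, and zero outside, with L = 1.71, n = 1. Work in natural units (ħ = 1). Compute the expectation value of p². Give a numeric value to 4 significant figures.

3.375

p² φ = −ħ² d²φ/dx²; ⟨p²⟩ = −ħ² ∫ φ*·φ'' dx / ∫|φ|² dx.
d/dx sin(nπx/L) = (nπ/L)·cos(nπx/L) and d²/dx² sin(nπx/L) = −(nπ/L)²·sin(nπx/L); on 0 ≤ x ≤ L, ∫sin²(nπx/L) dx = L/2 and ∫sin(nπx/L)·cos(nπx/L) dx = 0.
State is unnormalized: ∫|φ|² dx = 0.85500, and ∫φ*·(−ħ² φ'') dx = 2.8858, so ⟨p²⟩ = 2.8858 / 0.85500.
⟨p²⟩ = 3.3753.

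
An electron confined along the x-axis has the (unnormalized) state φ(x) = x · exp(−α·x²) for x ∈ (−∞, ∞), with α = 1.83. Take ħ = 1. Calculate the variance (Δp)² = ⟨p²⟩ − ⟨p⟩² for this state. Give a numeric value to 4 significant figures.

Compute ⟨p⟩ and ⟨p²⟩ separately; (Δp)² = ⟨p²⟩ − ⟨p⟩².
Expand each integrand as polynomial × e^(−2αx²) and use ∫x^(2j)·e^(−2αx²) dx = (2j−1)!!/(4α)^j · √(π/(2α)), odd powers → 0; here √(π/(2α)) = 0.92648. Differentiate with the product rule, d/dx e^(−αx²) = −2αx·e^(−αx²).
Normalization: ∫|φ|² dx = 0.12657.
⟨p⟩ = 0.0000 and ⟨p²⟩ = 5.4900.
(Δp)² = 5.4900 − (0.0000)² = 5.4900.

5.490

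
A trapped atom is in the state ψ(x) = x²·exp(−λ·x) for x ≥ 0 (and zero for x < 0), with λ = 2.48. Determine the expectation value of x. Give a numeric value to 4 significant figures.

⟨x⟩ = ∫ x·|ψ|² dx / ∫|ψ|² dx (integrals over the domain).
Every integrand reduces to terms xʲ·e^(−2λx) on [0, ∞); use ∫₀^∞ xʲ·e^(−2λx) dx = j!/(2λ)^(j+1).
State is unnormalized: ∫|ψ|² dx = 0.0079947, and ∫ψ*·x·ψ dx = 0.0080592, so ⟨x⟩ = 0.0080592 / 0.0079947.
⟨x⟩ = 1.0081.

1.008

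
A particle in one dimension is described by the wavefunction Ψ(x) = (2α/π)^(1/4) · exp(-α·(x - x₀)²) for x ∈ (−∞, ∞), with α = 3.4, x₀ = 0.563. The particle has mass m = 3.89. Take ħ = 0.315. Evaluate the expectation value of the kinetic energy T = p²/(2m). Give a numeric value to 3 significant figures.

T = −(ħ²/2m) d²/dx², so ⟨T⟩ = −(ħ²/2m) ∫ Ψ*·Ψ'' dx; with m = 3.89.
Gaussian moments (u = x − x₀): ∫u^(2j)·e^(−2αu²) du = (2j−1)!!/(4α)^j · √(π/(2α)), odd powers integrate to 0; here √(π/(2α)) = 0.67971. Derivatives: d/dx e^(−αu²) = −2αu·e^(−αu²), d²/dx² e^(−αu²) = (4α²u² − 2α)·e^(−αu²).
⟨T⟩ = 0.043363.

0.0434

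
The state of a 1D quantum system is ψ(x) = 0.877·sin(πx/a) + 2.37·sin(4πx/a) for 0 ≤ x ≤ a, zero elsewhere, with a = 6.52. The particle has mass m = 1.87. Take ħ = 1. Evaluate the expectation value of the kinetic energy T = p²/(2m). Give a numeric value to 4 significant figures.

0.8811

T = −(ħ²/2m) d²/dx², so ⟨T⟩ = −(ħ²/2m) ∫ ψ*·ψ'' dx / ∫|ψ|² dx; with m = 1.87.
d²/dx² sin(jπx/a) = −(jπ/a)²·sin(jπx/a); on 0 ≤ x ≤ a, ∫sin²(jπx/a) dx = a/2 and ∫sin(jπx/a)·sin(lπx/a) dx = 0 for j ≠ l, so only diagonal terms survive in ∫|ψ|² and ∫ψ·ψ″; ∫ψ·ψ′ dx = [ψ²/2] between the walls = 0.
State is unnormalized: ∫|ψ|² dx = 20.818, and ∫ψ*·(−ħ²/2m · ψ'') dx = 18.343, so ⟨T⟩ = 18.343 / 20.818.
⟨T⟩ = 0.88109.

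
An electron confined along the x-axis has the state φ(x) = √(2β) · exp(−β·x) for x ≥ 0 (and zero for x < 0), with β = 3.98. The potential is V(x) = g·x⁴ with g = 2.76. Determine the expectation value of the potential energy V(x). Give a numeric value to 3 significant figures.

⟨V⟩ = ∫ V(x)·|φ|² dx.
Every integrand reduces to terms xʲ·e^(−2βx) on [0, ∞); use ∫₀^∞ xʲ·e^(−2βx) dx = j!/(2β)^(j+1).
⟨V⟩ = 0.016499.

0.0165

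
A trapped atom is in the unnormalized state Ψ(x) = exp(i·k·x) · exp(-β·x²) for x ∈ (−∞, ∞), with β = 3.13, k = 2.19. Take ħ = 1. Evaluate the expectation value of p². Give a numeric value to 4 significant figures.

p² Ψ = −ħ² d²Ψ/dx²; ⟨p²⟩ = −ħ² ∫ Ψ*·Ψ'' dx / ∫|Ψ|² dx.
Gaussian moments: ∫x^(2j)·e^(−2βx²) dx = (2j−1)!!/(4β)^j · √(π/(2β)), odd powers integrate to 0; here √(π/(2β)) = 0.70842. Derivatives: Ψ′ = (ik − 2βx)·Ψ, Ψ″ = ((ik − 2βx)² − 2β)·Ψ; the odd-in-x pieces drop out.
State is unnormalized: ∫|Ψ|² dx = 0.70842, and ∫Ψ*·(−ħ² Ψ'') dx = 5.6150, so ⟨p²⟩ = 5.6150 / 0.70842.
⟨p²⟩ = 7.9261.

7.926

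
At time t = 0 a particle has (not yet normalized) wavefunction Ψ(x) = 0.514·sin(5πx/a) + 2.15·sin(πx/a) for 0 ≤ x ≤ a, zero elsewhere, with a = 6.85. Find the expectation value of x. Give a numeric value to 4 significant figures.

3.425

⟨x⟩ = ∫ x·|Ψ|² dx / ∫|Ψ|² dx (integrals over the domain).
On 0 ≤ x ≤ a (j ≠ l): ∫sin²(jπx/a) dx = a/2, ∫sin(jπx/a)·sin(lπx/a) dx = 0; diagonal moments ∫x·sin²(jπx/a) dx = a²/4, ∫x²·sin²(jπx/a) dx = a³·(1/6 − 1/(4j²π²)); cross terms ∫x·sin(jπx/a)·sin(lπx/a) dx = 0 for j + l even and −4jla²/(π²(j² − l²)²) for j + l odd, ∫x²·sin(jπx/a)·sin(lπx/a) dx = (−1)^(j+l)·4jla³/(π²(j² − l²)²); higher powers the same way via product-to-sum and parts.
State is unnormalized: ∫|Ψ|² dx = 16.737, and ∫Ψ*·x·Ψ dx = 57.324, so ⟨x⟩ = 57.324 / 16.737.
⟨x⟩ = 3.4250.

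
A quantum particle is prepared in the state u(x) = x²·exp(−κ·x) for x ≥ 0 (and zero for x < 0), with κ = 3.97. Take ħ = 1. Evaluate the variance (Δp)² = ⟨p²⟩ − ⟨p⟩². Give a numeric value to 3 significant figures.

Compute ⟨p⟩ and ⟨p²⟩ separately; (Δp)² = ⟨p²⟩ − ⟨p⟩².
Differentiate x²·exp(−κ·x) with the product rule; every integrand then reduces to terms xʲ·e^(−2κx) on [0, ∞), with ∫₀^∞ xʲ·e^(−2κx) dx = j!/(2κ)^(j+1).
Normalization: ∫|u|² dx = 0.00076052.
⟨p⟩ = 0.0000 and ⟨p²⟩ = 5.2536.
(Δp)² = 5.2536 − (0.0000)² = 5.2536.

5.25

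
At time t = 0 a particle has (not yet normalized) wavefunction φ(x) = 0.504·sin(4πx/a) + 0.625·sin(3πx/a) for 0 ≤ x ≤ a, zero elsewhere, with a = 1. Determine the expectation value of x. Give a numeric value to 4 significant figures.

⟨x⟩ = ∫ x·|φ|² dx / ∫|φ|² dx (integrals over the domain).
On 0 ≤ x ≤ a (j ≠ l): ∫sin²(jπx/a) dx = a/2, ∫sin(jπx/a)·sin(lπx/a) dx = 0; diagonal moments ∫x·sin²(jπx/a) dx = a²/4, ∫x²·sin²(jπx/a) dx = a³·(1/6 − 1/(4j²π²)); cross terms ∫x·sin(jπx/a)·sin(lπx/a) dx = 0 for j + l even and −4jla²/(π²(j² − l²)²) for j + l odd, ∫x²·sin(jπx/a)·sin(lπx/a) dx = (−1)^(j+l)·4jla³/(π²(j² − l²)²); higher powers the same way via product-to-sum and parts.
State is unnormalized: ∫|φ|² dx = 0.32232, and ∫φ*·x·φ dx = 0.098631, so ⟨x⟩ = 0.098631 / 0.32232.
⟨x⟩ = 0.30600.

0.3060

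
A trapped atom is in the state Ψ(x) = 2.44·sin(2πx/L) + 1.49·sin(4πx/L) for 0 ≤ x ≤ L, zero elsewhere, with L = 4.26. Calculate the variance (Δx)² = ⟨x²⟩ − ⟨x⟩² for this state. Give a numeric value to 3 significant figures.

Compute ⟨x⟩ and ⟨x²⟩ separately, then (Δx)² = ⟨x²⟩ − ⟨x⟩².
On 0 ≤ x ≤ L (j ≠ l): ∫sin²(jπx/L) dx = L/2, ∫sin(jπx/L)·sin(lπx/L) dx = 0; diagonal moments ∫x·sin²(jπx/L) dx = L²/4, ∫x²·sin²(jπx/L) dx = L³·(1/6 − 1/(4j²π²)); cross terms ∫x·sin(jπx/L)·sin(lπx/L) dx = 0 for j + l even and −4jlL²/(π²(j² − l²)²) for j + l odd, ∫x²·sin(jπx/L)·sin(lπx/L) dx = (−1)^(j+l)·4jlL³/(π²(j² − l²)²); higher powers the same way via product-to-sum and parts.
Normalization: ∫|Ψ|² dx = 17.410.
⟨x⟩ = 2.1300 and ⟨x²⟩ = 6.5932.
(Δx)² = 6.5932 − (2.1300)² = 2.0563.

2.06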